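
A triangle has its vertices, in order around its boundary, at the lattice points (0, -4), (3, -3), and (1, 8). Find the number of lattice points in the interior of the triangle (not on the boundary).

The shoelace formula gives twice the area as |(0·(-3) − 3·(-4)) + (3·8 − 1·(-3)) + (1·(-4) − 0·8)| = 35, so the area is 17.5.
The number of boundary lattice points is Σ gcd(|Δx|,|Δy|) = gcd(3,1) + gcd(2,11) + gcd(1,12) = 1+1+1 = 3.
Pick's theorem gives I = A − B/2 + 1 = 17.5 − 3/2 + 1 = 17.

17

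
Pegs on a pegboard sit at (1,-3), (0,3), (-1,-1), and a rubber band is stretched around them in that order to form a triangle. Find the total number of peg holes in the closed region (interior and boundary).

8

Using the shoelace formula, 2A = |[1·3 − 0·(-3)] + [0·(-1) − (-1)·3] + [(-1)·(-3) − 1·(-1)]| = 10, so the area is 5.
Along each edge there are gcd(|Δx|,|Δy|)+1 lattice points, so counting each shared vertex once the boundary has gcd(1,6) + gcd(1,4) + gcd(2,2) = 1+1+2 = 4.
Pick's theorem gives I = A − B/2 + 1 = 5 − 4/2 + 1 = 4, so the closed region contains I + B = 4 + 4 = 8 lattice points.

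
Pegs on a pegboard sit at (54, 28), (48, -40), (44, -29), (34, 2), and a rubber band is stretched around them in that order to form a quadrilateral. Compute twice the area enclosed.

1218

By the shoelace formula, twice the signed area is |(54·(-40) − 48·28) + (48·(-29) − 44·(-40)) + (44·2 − 34·(-29)) + (34·28 − 54·2)| = 1218, so the area is 609.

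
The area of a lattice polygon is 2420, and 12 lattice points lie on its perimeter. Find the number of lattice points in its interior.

From Pick's theorem, I = A − B/2 + 1 = 2420 − 12/2 + 1 = 2415.

2415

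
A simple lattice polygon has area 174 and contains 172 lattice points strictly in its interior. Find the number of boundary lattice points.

6

Pick's theorem gives A = I + B/2 − 1, so B = 2(A − I + 1) = 2(174 − 172 + 1) = 6.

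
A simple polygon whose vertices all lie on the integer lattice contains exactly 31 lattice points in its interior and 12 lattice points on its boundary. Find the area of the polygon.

By Pick's theorem, A = I + B/2 − 1 = 31 + 12/2 − 1 = 36.

36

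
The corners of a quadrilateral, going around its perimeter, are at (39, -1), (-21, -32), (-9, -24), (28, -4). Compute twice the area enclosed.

The shoelace formula gives twice the area as |(39·(-32) − (-21)·(-1)) + ((-21)·(-24) − (-9)·(-32)) + ((-9)·(-4) − 28·(-24)) + (28·(-1) − 39·(-4))| = 217, so the area is 108.5.

217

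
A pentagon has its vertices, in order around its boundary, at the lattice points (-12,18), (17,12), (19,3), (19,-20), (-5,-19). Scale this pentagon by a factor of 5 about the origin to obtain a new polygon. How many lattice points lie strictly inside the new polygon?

22971

Using the shoelace formula, 2A = |[(-12)·12 − 17·18] + [17·3 − 19·12] + [19·(-20) − 19·3] + [19·(-19) − (-5)·(-20)] + [(-5)·18 − (-12)·(-19)]| = 1843, so the area is 921.5.
Summing gcd(|Δx|,|Δy|) over the edges gives the boundary count: gcd(29,6) + gcd(2,9) + gcd(0,23) + gcd(24,1) + gcd(7,37) = 1+1+23+1+1 = 27.
Scaling by 5 multiplies the area by 5² = 25 (so the new area is 23037.5) and multiplies the boundary lattice-point count by 5, giving 135.
By Pick's theorem, the interior count of the dilated polygon is 23037.5 − 135/2 + 1 = 22971.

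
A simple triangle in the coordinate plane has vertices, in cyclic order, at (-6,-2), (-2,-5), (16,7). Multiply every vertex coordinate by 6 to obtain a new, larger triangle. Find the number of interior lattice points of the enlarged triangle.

1813

By the shoelace formula, twice the signed area is |[(-6)·(-5) − (-2)·(-2)] + [(-2)·7 − 16·(-5)] + [16·(-2) − (-6)·7]| = 102, so the area is 51.
Summing gcd(|Δx|,|Δy|) over the edges gives the boundary count: gcd(4,3) + gcd(18,12) + gcd(22,9) = 1+6+1 = 8.
Scaling by 6 multiplies the area by 6² = 36 (so the new area is 1836) and multiplies the boundary lattice-point count by 6, giving 48.
By Pick's theorem, the interior count of the dilated polygon is 1836 − 48/2 + 1 = 1813.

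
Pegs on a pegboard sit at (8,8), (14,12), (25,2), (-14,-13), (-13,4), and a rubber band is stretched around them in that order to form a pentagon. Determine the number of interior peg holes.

Using the shoelace formula, 2A = |[8·12 − 14·8] + [14·2 − 25·12] + [25·(-13) − (-14)·2] + [(-14)·4 − (-13)·(-13)] + [(-13)·8 − 8·4]| = 946, so the area is 473.
The number of boundary lattice points is Σ gcd(|Δx|,|Δy|) = gcd(6,4) + gcd(11,10) + gcd(39,15) + gcd(1,17) + gcd(21,4) = 2+1+3+1+1 = 8.
Pick's theorem gives I = A − B/2 + 1 = 473 − 8/2 + 1 = 470.

470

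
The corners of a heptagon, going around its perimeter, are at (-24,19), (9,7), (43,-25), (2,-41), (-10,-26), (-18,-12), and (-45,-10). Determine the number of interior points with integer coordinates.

Using the shoelace formula, 2A = |[(-24)·7 − 9·19] + [9·(-25) − 43·7] + [43·(-41) − 2·(-25)] + [2·(-26) − (-10)·(-41)] + [(-10)·(-12) − (-18)·(-26)] + [(-18)·(-10) − (-45)·(-12)] + [(-45)·19 − (-24)·(-10)]| = 4843, so the area is 2421.5.
Along each edge there are gcd(|Δx|,|Δy|)+1 lattice points, so counting each shared vertex once the boundary has gcd(33,12) + gcd(34,32) + gcd(41,16) + gcd(12,15) + gcd(8,14) + gcd(27,2) + gcd(21,29) = 3+2+1+3+2+1+1 = 13.
Pick's theorem gives I = A − B/2 + 1 = 2421.5 − 13/2 + 1 = 2416.

2416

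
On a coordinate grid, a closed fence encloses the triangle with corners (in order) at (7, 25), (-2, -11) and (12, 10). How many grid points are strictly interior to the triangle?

By the shoelace formula, twice the signed area is |(7·(-11) − (-2)·25) + ((-2)·10 − 12·(-11)) + (12·25 − 7·10)| = 315, so the area is 157.5.
The number of boundary lattice points is Σ gcd(|Δx|,|Δy|) = gcd(9,36) + gcd(14,21) + gcd(5,15) = 9+7+5 = 21.
By Pick's theorem A = I + B/2 − 1, so I = 157.5 − 21/2 + 1 = 148.

148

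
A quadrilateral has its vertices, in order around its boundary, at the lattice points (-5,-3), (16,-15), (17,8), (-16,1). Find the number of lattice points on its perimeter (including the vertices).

6

The number of boundary lattice points is Σ gcd(|Δx|,|Δy|) = gcd(21,12) + gcd(1,23) + gcd(33,7) + gcd(11,4) = 3+1+1+1 = 6.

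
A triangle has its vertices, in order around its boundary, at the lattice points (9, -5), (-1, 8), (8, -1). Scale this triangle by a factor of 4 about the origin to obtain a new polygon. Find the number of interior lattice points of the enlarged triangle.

195

The shoelace formula gives twice the area as |(9·8 − (-1)·(-5)) + ((-1)·(-1) − 8·8) + (8·(-5) − 9·(-1))| = 27, so the area is 27/2.
The number of boundary lattice points is Σ gcd(|Δx|,|Δy|) = gcd(10,13) + gcd(9,9) + gcd(1,4) = 1+9+1 = 11.
Scaling by 4 multiplies the area by 4² = 16 (so the new area is 216) and multiplies the boundary lattice-point count by 4, giving 44.
By Pick's theorem, the interior count of the dilated polygon is 216 − 44/2 + 1 = 195.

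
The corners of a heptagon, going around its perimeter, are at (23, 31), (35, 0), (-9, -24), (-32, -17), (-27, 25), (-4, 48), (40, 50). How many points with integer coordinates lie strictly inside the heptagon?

3497

The shoelace formula gives twice the area as |[23·0 − 35·31] + [35·(-24) − (-9)·0] + [(-9)·(-17) − (-32)·(-24)] + [(-32)·25 − (-27)·(-17)] + [(-27)·48 − (-4)·25] + [(-4)·50 − 40·48] + [40·31 − 23·50]| = 7025, so the area is 7025/2.
The number of boundary lattice points is Σ gcd(|Δx|,|Δy|) = gcd(12,31) + gcd(44,24) + gcd(23,7) + gcd(5,42) + gcd(23,23) + gcd(44,2) + gcd(17,19) = 1+4+1+1+23+2+1 = 33.
By Pick's theorem A = I + B/2 − 1, so I = 7025/2 − 33/2 + 1 = 3497.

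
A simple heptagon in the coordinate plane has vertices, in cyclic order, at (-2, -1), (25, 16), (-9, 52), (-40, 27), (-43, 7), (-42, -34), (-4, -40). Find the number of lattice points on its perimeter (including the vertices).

9

Along each edge there are gcd(|Δx|,|Δy|)+1 lattice points, so counting each shared vertex once the boundary has gcd(27,17) + gcd(34,36) + gcd(31,25) + gcd(3,20) + gcd(1,41) + gcd(38,6) + gcd(2,39) = 1+2+1+1+1+2+1 = 9.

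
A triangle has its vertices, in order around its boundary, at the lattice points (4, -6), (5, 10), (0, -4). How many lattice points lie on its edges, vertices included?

Summing gcd(|Δx|,|Δy|) over the edges gives the boundary count: gcd(1,16) + gcd(5,14) + gcd(4,2) = 1+1+2 = 4.

4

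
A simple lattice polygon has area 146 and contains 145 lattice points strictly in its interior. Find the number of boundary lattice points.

Pick's theorem gives A = I + B/2 − 1, so B = 2(A − I + 1) = 2(146 − 145 + 1) = 4.

4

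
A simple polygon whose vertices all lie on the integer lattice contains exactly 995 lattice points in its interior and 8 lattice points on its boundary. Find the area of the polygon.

998

By Pick's theorem, A = I + B/2 − 1 = 995 + 8/2 − 1 = 998.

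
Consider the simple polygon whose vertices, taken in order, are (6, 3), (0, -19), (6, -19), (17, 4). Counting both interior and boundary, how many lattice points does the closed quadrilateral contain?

193

By the shoelace formula, twice the signed area is |(6·(-19) − 0·3) + (0·(-19) − 6·(-19)) + (6·4 − 17·(-19)) + (17·3 − 6·4)| = 374, so the area is 187.
Along each edge there are gcd(|Δx|,|Δy|)+1 lattice points, so counting each shared vertex once the boundary has gcd(6,22) + gcd(6,0) + gcd(11,23) + gcd(11,1) = 2+6+1+1 = 10.
Pick's theorem gives I = A − B/2 + 1 = 187 − 10/2 + 1 = 183, so the closed region contains I + B = 183 + 10 = 193 lattice points.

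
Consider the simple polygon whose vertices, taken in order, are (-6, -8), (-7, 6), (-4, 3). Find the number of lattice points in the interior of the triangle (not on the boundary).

18

By the shoelace formula, twice the signed area is |[(-6)·6 − (-7)·(-8)] + [(-7)·3 − (-4)·6] + [(-4)·(-8) − (-6)·3]| = 39, so the area is 19.5.
Summing gcd(|Δx|,|Δy|) over the edges gives the boundary count: gcd(1,14) + gcd(3,3) + gcd(2,11) = 1+3+1 = 5.
By Pick's theorem A = I + B/2 − 1, so I = 19.5 − 5/2 + 1 = 18.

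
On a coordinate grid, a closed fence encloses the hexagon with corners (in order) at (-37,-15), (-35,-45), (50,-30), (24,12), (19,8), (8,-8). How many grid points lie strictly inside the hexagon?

By the shoelace formula, twice the signed area is |((-37)·(-45) − (-35)·(-15)) + ((-35)·(-30) − 50·(-45)) + (50·12 − 24·(-30)) + (24·8 − 19·12) + (19·(-8) − 8·8) + (8·(-15) − (-37)·(-8))| = 5092, so the area is 2546.
Along each edge there are gcd(|Δx|,|Δy|)+1 lattice points, so counting each shared vertex once the boundary has gcd(2,30) + gcd(85,15) + gcd(26,42) + gcd(5,4) + gcd(11,16) + gcd(45,7) = 2+5+2+1+1+1 = 12.
By Pick's theorem A = I + B/2 − 1, so I = 2546 − 12/2 + 1 = 2541.

2541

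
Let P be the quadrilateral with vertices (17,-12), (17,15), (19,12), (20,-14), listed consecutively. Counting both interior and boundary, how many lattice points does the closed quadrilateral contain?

81

The shoelace formula gives twice the area as |[17·15 − 17·(-12)] + [17·12 − 19·15] + [19·(-14) − 20·12] + [20·(-12) − 17·(-14)]| = 130, so the area is 65.
Summing gcd(|Δx|,|Δy|) over the edges gives the boundary count: gcd(0,27) + gcd(2,3) + gcd(1,26) + gcd(3,2) = 27+1+1+1 = 30.
Pick's theorem gives I = A − B/2 + 1 = 65 − 30/2 + 1 = 51, so the closed region contains I + B = 51 + 30 = 81 lattice points.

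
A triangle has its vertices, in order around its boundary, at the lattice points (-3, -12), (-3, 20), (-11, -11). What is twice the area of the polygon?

256

By the shoelace formula, twice the signed area is |((-3)·20 − (-3)·(-12)) + ((-3)·(-11) − (-11)·20) + ((-11)·(-12) − (-3)·(-11))| = 256, so the area is 128.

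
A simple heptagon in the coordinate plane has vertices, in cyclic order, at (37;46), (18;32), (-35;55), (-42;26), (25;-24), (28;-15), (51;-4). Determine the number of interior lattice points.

3830

By the shoelace formula, twice the signed area is |[37·32 − 18·46] + [18·55 − (-35)·32] + [(-35)·26 − (-42)·55] + [(-42)·(-24) − 25·26] + [25·(-15) − 28·(-24)] + [28·(-4) − 51·(-15)] + [51·46 − 37·(-4)]| = 7668, so the area is 3834.
Summing gcd(|Δx|,|Δy|) over the edges gives the boundary count: gcd(19,14) + gcd(53,23) + gcd(7,29) + gcd(67,50) + gcd(3,9) + gcd(23,11) + gcd(14,50) = 1+1+1+1+3+1+2 = 10.
By Pick's theorem A = I + B/2 − 1, so I = 3834 − 10/2 + 1 = 3830.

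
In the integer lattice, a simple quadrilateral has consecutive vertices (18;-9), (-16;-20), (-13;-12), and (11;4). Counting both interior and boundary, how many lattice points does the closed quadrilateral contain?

338

By the shoelace formula, twice the signed area is |[18·(-20) − (-16)·(-9)] + [(-16)·(-12) − (-13)·(-20)] + [(-13)·4 − 11·(-12)] + [11·(-9) − 18·4]| = 663, so the area is 331.5.
Along each edge there are gcd(|Δx|,|Δy|)+1 lattice points, so counting each shared vertex once the boundary has gcd(34,11) + gcd(3,8) + gcd(24,16) + gcd(7,13) = 1+1+8+1 = 11.
Pick's theorem gives I = A − B/2 + 1 = 331.5 − 11/2 + 1 = 327, so the closed region contains I + B = 327 + 11 = 338 lattice points.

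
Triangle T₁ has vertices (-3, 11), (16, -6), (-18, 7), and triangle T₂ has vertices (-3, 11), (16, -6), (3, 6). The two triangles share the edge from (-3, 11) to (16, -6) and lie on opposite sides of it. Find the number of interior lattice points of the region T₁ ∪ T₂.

The union is the simple quadrilateral with vertices (-3, 11), (-18, 7), (16, -6), (3, 6) in order.
Using the shoelace formula, 2A = |[(-3)·7 − (-18)·11] + [(-18)·(-6) − 16·7] + [16·6 − 3·(-6)] + [3·11 − (-3)·6]| = 338, so the area is 169.
Along each edge there are gcd(|Δx|,|Δy|)+1 lattice points, so counting each shared vertex once the boundary has gcd(15,4) + gcd(34,13) + gcd(13,12) + gcd(6,5) = 1+1+1+1 = 4.
By Pick's theorem I = A − B/2 + 1 = 169 − 4/2 + 1 = 168.

168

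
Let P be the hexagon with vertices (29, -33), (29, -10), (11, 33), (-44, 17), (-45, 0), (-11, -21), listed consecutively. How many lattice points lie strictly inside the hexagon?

3013

The shoelace formula gives twice the area as |[29·(-10) − 29·(-33)] + [29·33 − 11·(-10)] + [11·17 − (-44)·33] + [(-44)·0 − (-45)·17] + [(-45)·(-21) − (-11)·0] + [(-11)·(-33) − 29·(-21)]| = 6055, so the area is 6055/2.
Summing gcd(|Δx|,|Δy|) over the edges gives the boundary count: gcd(0,23) + gcd(18,43) + gcd(55,16) + gcd(1,17) + gcd(34,21) + gcd(40,12) = 23+1+1+1+1+4 = 31.
By Pick's theorem A = I + B/2 − 1, so I = 6055/2 − 31/2 + 1 = 3013.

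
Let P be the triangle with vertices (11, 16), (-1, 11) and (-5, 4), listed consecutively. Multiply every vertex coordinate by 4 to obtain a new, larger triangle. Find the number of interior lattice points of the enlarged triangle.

501

By the shoelace formula, twice the signed area is |[11·11 − (-1)·16] + [(-1)·4 − (-5)·11] + [(-5)·16 − 11·4]| = 64, so the area is 32.
Along each edge there are gcd(|Δx|,|Δy|)+1 lattice points, so counting each shared vertex once the boundary has gcd(12,5) + gcd(4,7) + gcd(16,12) = 1+1+4 = 6.
Scaling by 4 multiplies the area by 4² = 16 (so the new area is 512) and multiplies the boundary lattice-point count by 4, giving 24.
By Pick's theorem, the interior count of the dilated polygon is 512 − 24/2 + 1 = 501.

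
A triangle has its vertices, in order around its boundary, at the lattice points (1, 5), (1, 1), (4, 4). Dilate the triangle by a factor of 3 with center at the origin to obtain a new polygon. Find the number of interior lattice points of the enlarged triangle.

The shoelace formula gives twice the area as |(1·1 − 1·5) + (1·4 − 4·1) + (4·5 − 1·4)| = 12, so the area is 6.
The number of boundary lattice points is Σ gcd(|Δx|,|Δy|) = gcd(0,4) + gcd(3,3) + gcd(3,1) = 4+3+1 = 8.
Scaling by 3 multiplies the area by 3² = 9 (so the new area is 54) and multiplies the boundary lattice-point count by 3, giving 24.
By Pick's theorem, the interior count of the dilated polygon is 54 − 24/2 + 1 = 43.

43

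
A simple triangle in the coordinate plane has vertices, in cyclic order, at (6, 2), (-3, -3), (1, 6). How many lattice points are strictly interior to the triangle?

Using the shoelace formula, 2A = |(6·(-3) − (-3)·2) + ((-3)·6 − 1·(-3)) + (1·2 − 6·6)| = 61, so the area is 61/2.
Summing gcd(|Δx|,|Δy|) over the edges gives the boundary count: gcd(9,5) + gcd(4,9) + gcd(5,4) = 1+1+1 = 3.
By Pick's theorem A = I + B/2 − 1, so I = 61/2 − 3/2 + 1 = 30.

30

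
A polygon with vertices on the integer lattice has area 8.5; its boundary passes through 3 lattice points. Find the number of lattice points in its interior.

From Pick's theorem, I = A − B/2 + 1 = 8.5 − 3/2 + 1 = 8.

8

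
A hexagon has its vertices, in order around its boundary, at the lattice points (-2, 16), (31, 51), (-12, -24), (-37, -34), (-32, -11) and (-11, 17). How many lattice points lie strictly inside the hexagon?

1342

By the shoelace formula, twice the signed area is |((-2)·51 − 31·16) + (31·(-24) − (-12)·51) + ((-12)·(-34) − (-37)·(-24)) + ((-37)·(-11) − (-32)·(-34)) + ((-32)·17 − (-11)·(-11)) + ((-11)·16 − (-2)·17)| = 2698, so the area is 1349.
The number of boundary lattice points is Σ gcd(|Δx|,|Δy|) = gcd(33,35) + gcd(43,75) + gcd(25,10) + gcd(5,23) + gcd(21,28) + gcd(9,1) = 1+1+5+1+7+1 = 16.
Pick's theorem gives I = A − B/2 + 1 = 1349 − 16/2 + 1 = 1342.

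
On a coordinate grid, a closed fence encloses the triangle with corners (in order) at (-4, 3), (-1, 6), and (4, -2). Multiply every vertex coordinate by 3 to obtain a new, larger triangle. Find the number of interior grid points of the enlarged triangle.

By the shoelace formula, twice the signed area is |((-4)·6 − (-1)·3) + ((-1)·(-2) − 4·6) + (4·3 − (-4)·(-2))| = 39, so the area is 19.5.
The number of boundary lattice points is Σ gcd(|Δx|,|Δy|) = gcd(3,3) + gcd(5,8) + gcd(8,5) = 3+1+1 = 5.
Scaling by 3 multiplies the area by 3² = 9 (so the new area is 351/2) and multiplies the boundary lattice-point count by 3, giving 15.
By Pick's theorem, the interior count of the dilated polygon is 351/2 − 15/2 + 1 = 169.

169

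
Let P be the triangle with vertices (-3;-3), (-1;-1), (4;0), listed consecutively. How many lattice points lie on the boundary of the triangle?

The number of boundary lattice points is Σ gcd(|Δx|,|Δy|) = gcd(2,2) + gcd(5,1) + gcd(7,3) = 2+1+1 = 4.

4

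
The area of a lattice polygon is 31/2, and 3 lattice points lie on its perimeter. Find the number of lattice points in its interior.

From Pick's theorem, I = A − B/2 + 1 = 31/2 − 3/2 + 1 = 15.

15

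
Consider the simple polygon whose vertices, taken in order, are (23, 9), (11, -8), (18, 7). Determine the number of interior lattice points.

30

By the shoelace formula, twice the signed area is |(23·(-8) − 11·9) + (11·7 − 18·(-8)) + (18·9 − 23·7)| = 61, so the area is 61/2.
Summing gcd(|Δx|,|Δy|) over the edges gives the boundary count: gcd(12,17) + gcd(7,15) + gcd(5,2) = 1+1+1 = 3.
By Pick's theorem A = I + B/2 − 1, so I = 61/2 − 3/2 + 1 = 30.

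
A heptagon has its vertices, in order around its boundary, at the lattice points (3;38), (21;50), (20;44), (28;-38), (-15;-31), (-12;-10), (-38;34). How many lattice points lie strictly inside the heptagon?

3348

Using the shoelace formula, 2A = |[3·50 − 21·38] + [21·44 − 20·50] + [20·(-38) − 28·44] + [28·(-31) − (-15)·(-38)] + [(-15)·(-10) − (-12)·(-31)] + [(-12)·34 − (-38)·(-10)] + [(-38)·38 − 3·34]| = 6710, so the area is 3355.
Summing gcd(|Δx|,|Δy|) over the edges gives the boundary count: gcd(18,12) + gcd(1,6) + gcd(8,82) + gcd(43,7) + gcd(3,21) + gcd(26,44) + gcd(41,4) = 6+1+2+1+3+2+1 = 16.
Pick's theorem gives I = A − B/2 + 1 = 3355 − 16/2 + 1 = 3348.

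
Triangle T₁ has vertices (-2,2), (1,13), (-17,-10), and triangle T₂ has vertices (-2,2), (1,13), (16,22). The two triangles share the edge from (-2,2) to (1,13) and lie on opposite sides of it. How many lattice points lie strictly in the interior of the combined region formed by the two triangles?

The union is the simple quadrilateral with vertices (-2,2), (-17,-10), (1,13), (16,22) in order.
By the shoelace formula, twice the signed area is |[(-2)·(-10) − (-17)·2] + [(-17)·13 − 1·(-10)] + [1·22 − 16·13] + [16·2 − (-2)·22]| = 267, so the area is 267/2.
The number of boundary lattice points is Σ gcd(|Δx|,|Δy|) = gcd(15,12) + gcd(18,23) + gcd(15,9) + gcd(18,20) = 3+1+3+2 = 9.
By Pick's theorem I = A − B/2 + 1 = 267/2 − 9/2 + 1 = 130.

130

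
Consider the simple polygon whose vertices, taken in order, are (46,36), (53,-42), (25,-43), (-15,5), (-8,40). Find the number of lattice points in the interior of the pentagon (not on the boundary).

4130

The shoelace formula gives twice the area as |(46·(-42) − 53·36) + (53·(-43) − 25·(-42)) + (25·5 − (-15)·(-43)) + ((-15)·40 − (-8)·5) + ((-8)·36 − 46·40)| = 8277, so the area is 8277/2.
Summing gcd(|Δx|,|Δy|) over the edges gives the boundary count: gcd(7,78) + gcd(28,1) + gcd(40,48) + gcd(7,35) + gcd(54,4) = 1+1+8+7+2 = 19.
Pick's theorem gives I = A − B/2 + 1 = 8277/2 − 19/2 + 1 = 4130.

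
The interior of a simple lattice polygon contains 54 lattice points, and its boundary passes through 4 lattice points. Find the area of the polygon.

Pick's theorem states A = I + B/2 − 1, so A = 54 + 4/2 − 1 = 55.

55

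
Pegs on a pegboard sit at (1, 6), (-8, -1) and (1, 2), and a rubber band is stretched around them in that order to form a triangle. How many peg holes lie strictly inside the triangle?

The shoelace formula gives twice the area as |[1·(-1) − (-8)·6] + [(-8)·2 − 1·(-1)] + [1·6 − 1·2]| = 36, so the area is 18.
Summing gcd(|Δx|,|Δy|) over the edges gives the boundary count: gcd(9,7) + gcd(9,3) + gcd(0,4) = 1+3+4 = 8.
By Pick's theorem A = I + B/2 − 1, so I = 18 − 8/2 + 1 = 15.

15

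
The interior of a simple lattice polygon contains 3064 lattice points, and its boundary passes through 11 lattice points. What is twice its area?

6137

Pick's theorem states A = I + B/2 − 1, so A = 3064 + 11/2 − 1 = 6137/2.
Hence 2A = 6137.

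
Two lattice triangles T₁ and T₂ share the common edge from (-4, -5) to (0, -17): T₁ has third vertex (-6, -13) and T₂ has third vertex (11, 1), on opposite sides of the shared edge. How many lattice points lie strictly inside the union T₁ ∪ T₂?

The union is the simple quadrilateral with vertices (-4, -5), (-6, -13), (0, -17), (11, 1) in order.
By the shoelace formula, twice the signed area is |[(-4)·(-13) − (-6)·(-5)] + [(-6)·(-17) − 0·(-13)] + [0·1 − 11·(-17)] + [11·(-5) − (-4)·1]| = 260, so the area is 130.
The number of boundary lattice points is Σ gcd(|Δx|,|Δy|) = gcd(2,8) + gcd(6,4) + gcd(11,18) + gcd(15,6) = 2+2+1+3 = 8.
By Pick's theorem I = A − B/2 + 1 = 130 − 8/2 + 1 = 127.

127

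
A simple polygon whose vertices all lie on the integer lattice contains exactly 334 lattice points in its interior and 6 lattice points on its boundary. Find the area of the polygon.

Pick's theorem states A = I + B/2 − 1, so A = 334 + 6/2 − 1 = 336.

336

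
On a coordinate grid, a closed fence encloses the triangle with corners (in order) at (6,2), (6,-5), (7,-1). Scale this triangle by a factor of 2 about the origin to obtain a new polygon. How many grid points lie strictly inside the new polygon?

By the shoelace formula, twice the signed area is |[6·(-5) − 6·2] + [6·(-1) − 7·(-5)] + [7·2 − 6·(-1)]| = 7, so the area is 3.5.
Summing gcd(|Δx|,|Δy|) over the edges gives the boundary count: gcd(0,7) + gcd(1,4) + gcd(1,3) = 7+1+1 = 9.
Scaling by 2 multiplies the area by 2² = 4 (so the new area is 14) and multiplies the boundary lattice-point count by 2, giving 18.
By Pick's theorem, the interior count of the dilated polygon is 14 − 18/2 + 1 = 6.

6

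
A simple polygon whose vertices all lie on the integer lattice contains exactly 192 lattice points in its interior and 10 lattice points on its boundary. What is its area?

196

Pick's theorem states A = I + B/2 − 1, so A = 192 + 10/2 − 1 = 196.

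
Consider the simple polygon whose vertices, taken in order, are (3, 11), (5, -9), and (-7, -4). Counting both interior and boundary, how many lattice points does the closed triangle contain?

Using the shoelace formula, 2A = |[3·(-9) − 5·11] + [5·(-4) − (-7)·(-9)] + [(-7)·11 − 3·(-4)]| = 230, so the area is 115.
Summing gcd(|Δx|,|Δy|) over the edges gives the boundary count: gcd(2,20) + gcd(12,5) + gcd(10,15) = 2+1+5 = 8.
Pick's theorem gives I = A − B/2 + 1 = 115 − 8/2 + 1 = 112, so the closed region contains I + B = 112 + 8 = 120 lattice points.

120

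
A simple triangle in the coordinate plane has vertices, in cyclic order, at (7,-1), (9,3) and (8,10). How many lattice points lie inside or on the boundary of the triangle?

12

Using the shoelace formula, 2A = |[7·3 − 9·(-1)] + [9·10 − 8·3] + [8·(-1) − 7·10]| = 18, so the area is 9.
Summing gcd(|Δx|,|Δy|) over the edges gives the boundary count: gcd(2,4) + gcd(1,7) + gcd(1,11) = 2+1+1 = 4.
Pick's theorem gives I = A − B/2 + 1 = 9 − 4/2 + 1 = 8, so the closed region contains I + B = 8 + 4 = 12 lattice points.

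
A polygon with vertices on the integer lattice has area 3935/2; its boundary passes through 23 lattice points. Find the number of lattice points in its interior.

1957

From Pick's theorem, I = A − B/2 + 1 = 3935/2 − 23/2 + 1 = 1957.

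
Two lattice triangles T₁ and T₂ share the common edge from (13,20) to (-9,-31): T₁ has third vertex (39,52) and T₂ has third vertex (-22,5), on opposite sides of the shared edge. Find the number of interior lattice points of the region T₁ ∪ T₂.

1035

The union is the simple quadrilateral with vertices (13,20), (39,52), (-9,-31), (-22,5) in order.
Using the shoelace formula, 2A = |[13·52 − 39·20] + [39·(-31) − (-9)·52] + [(-9)·5 − (-22)·(-31)] + [(-22)·20 − 13·5]| = 2077, so the area is 2077/2.
The number of boundary lattice points is Σ gcd(|Δx|,|Δy|) = gcd(26,32) + gcd(48,83) + gcd(13,36) + gcd(35,15) = 2+1+1+5 = 9.
By Pick's theorem I = A − B/2 + 1 = 2077/2 − 9/2 + 1 = 1035.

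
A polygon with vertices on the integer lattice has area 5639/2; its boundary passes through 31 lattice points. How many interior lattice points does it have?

From Pick's theorem, I = A − B/2 + 1 = 5639/2 − 31/2 + 1 = 2805.

2805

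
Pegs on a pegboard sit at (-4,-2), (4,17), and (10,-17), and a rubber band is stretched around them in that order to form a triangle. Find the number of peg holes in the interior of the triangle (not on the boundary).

The shoelace formula gives twice the area as |[(-4)·17 − 4·(-2)] + [4·(-17) − 10·17] + [10·(-2) − (-4)·(-17)]| = 386, so the area is 193.
The number of boundary lattice points is Σ gcd(|Δx|,|Δy|) = gcd(8,19) + gcd(6,34) + gcd(14,15) = 1+2+1 = 4.
Pick's theorem gives I = A − B/2 + 1 = 193 − 4/2 + 1 = 192.

192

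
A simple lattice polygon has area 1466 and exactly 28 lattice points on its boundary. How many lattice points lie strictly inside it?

From Pick's theorem, I = A − B/2 + 1 = 1466 − 28/2 + 1 = 1453.

1453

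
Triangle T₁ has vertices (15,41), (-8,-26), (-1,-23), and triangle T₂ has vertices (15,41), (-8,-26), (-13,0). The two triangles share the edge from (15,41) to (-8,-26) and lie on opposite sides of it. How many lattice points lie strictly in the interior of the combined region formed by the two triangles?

The union is the simple quadrilateral with vertices (15,41), (-1,-23), (-8,-26), (-13,0) in order.
Using the shoelace formula, 2A = |(15·(-23) − (-1)·41) + ((-1)·(-26) − (-8)·(-23)) + ((-8)·0 − (-13)·(-26)) + ((-13)·41 − 15·0)| = 1333, so the area is 1333/2.
Summing gcd(|Δx|,|Δy|) over the edges gives the boundary count: gcd(16,64) + gcd(7,3) + gcd(5,26) + gcd(28,41) = 16+1+1+1 = 19.
By Pick's theorem I = A − B/2 + 1 = 1333/2 − 19/2 + 1 = 658.

658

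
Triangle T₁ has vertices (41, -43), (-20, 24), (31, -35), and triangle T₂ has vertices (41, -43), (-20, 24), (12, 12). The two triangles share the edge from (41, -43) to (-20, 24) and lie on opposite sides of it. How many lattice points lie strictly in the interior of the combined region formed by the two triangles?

The union is the simple quadrilateral with vertices (41, -43), (31, -35), (-20, 24), (12, 12) in order.
Using the shoelace formula, 2A = |(41·(-35) − 31·(-43)) + (31·24 − (-20)·(-35)) + ((-20)·12 − 12·24) + (12·(-43) − 41·12)| = 1594, so the area is 797.
Along each edge there are gcd(|Δx|,|Δy|)+1 lattice points, so counting each shared vertex once the boundary has gcd(10,8) + gcd(51,59) + gcd(32,12) + gcd(29,55) = 2+1+4+1 = 8.
By Pick's theorem I = A − B/2 + 1 = 797 − 8/2 + 1 = 794.

794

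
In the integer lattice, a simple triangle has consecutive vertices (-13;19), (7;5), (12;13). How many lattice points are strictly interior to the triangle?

114

Using the shoelace formula, 2A = |[(-13)·5 − 7·19] + [7·13 − 12·5] + [12·19 − (-13)·13]| = 230, so the area is 115.
Summing gcd(|Δx|,|Δy|) over the edges gives the boundary count: gcd(20,14) + gcd(5,8) + gcd(25,6) = 2+1+1 = 4.
By Pick's theorem A = I + B/2 − 1, so I = 115 − 4/2 + 1 = 114.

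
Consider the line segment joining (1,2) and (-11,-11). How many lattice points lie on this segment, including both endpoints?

2

The number of lattice points on a segment between lattice points is gcd(|Δx|,|Δy|) + 1 = gcd(12,13) + 1 = 1 + 1 = 2.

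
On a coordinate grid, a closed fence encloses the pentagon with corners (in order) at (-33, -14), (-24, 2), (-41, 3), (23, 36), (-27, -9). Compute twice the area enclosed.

1091

By the shoelace formula, twice the signed area is |((-33)·2 − (-24)·(-14)) + ((-24)·3 − (-41)·2) + ((-41)·36 − 23·3) + (23·(-9) − (-27)·36) + ((-27)·(-14) − (-33)·(-9))| = 1091, so the area is 545.5.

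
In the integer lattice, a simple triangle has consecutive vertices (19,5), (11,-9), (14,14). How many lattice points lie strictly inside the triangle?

70

By the shoelace formula, twice the signed area is |[19·(-9) − 11·5] + [11·14 − 14·(-9)] + [14·5 − 19·14]| = 142, so the area is 71.
The number of boundary lattice points is Σ gcd(|Δx|,|Δy|) = gcd(8,14) + gcd(3,23) + gcd(5,9) = 2+1+1 = 4.
By Pick's theorem A = I + B/2 − 1, so I = 71 − 4/2 + 1 = 70.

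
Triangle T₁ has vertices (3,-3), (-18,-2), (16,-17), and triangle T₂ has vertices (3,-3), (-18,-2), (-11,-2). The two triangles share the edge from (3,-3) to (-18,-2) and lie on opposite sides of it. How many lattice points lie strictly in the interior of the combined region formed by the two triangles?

140

The union is the simple quadrilateral with vertices (3,-3), (16,-17), (-18,-2), (-11,-2) in order.
Using the shoelace formula, 2A = |[3·(-17) − 16·(-3)] + [16·(-2) − (-18)·(-17)] + [(-18)·(-2) − (-11)·(-2)] + [(-11)·(-3) − 3·(-2)]| = 288, so the area is 144.
Along each edge there are gcd(|Δx|,|Δy|)+1 lattice points, so counting each shared vertex once the boundary has gcd(13,14) + gcd(34,15) + gcd(7,0) + gcd(14,1) = 1+1+7+1 = 10.
By Pick's theorem I = A − B/2 + 1 = 144 − 10/2 + 1 = 140.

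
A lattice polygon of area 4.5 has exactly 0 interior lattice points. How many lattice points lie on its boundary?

11

Pick's theorem gives A = I + B/2 − 1, so B = 2(A − I + 1) = 2(4.5 − 0 + 1) = 11.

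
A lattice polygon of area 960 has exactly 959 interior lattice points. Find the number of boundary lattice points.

4

Pick's theorem gives A = I + B/2 − 1, so B = 2(A − I + 1) = 2(960 − 959 + 1) = 4.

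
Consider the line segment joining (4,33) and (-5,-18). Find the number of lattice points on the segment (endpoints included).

4

The number of lattice points on a segment between lattice points is gcd(|Δx|,|Δy|) + 1 = gcd(9,51) + 1 = 3 + 1 = 4.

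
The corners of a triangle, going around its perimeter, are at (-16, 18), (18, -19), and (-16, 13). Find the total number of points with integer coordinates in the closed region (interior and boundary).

90

Using the shoelace formula, 2A = |[(-16)·(-19) − 18·18] + [18·13 − (-16)·(-19)] + [(-16)·18 − (-16)·13]| = 170, so the area is 85.
Summing gcd(|Δx|,|Δy|) over the edges gives the boundary count: gcd(34,37) + gcd(34,32) + gcd(0,5) = 1+2+5 = 8.
Pick's theorem gives I = A − B/2 + 1 = 85 − 8/2 + 1 = 82, so the closed region contains I + B = 82 + 8 = 90 lattice points.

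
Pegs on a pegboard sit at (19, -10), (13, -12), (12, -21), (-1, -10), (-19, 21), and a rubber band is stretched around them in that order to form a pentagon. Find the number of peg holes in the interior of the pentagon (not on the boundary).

392

Using the shoelace formula, 2A = |[19·(-12) − 13·(-10)] + [13·(-21) − 12·(-12)] + [12·(-10) − (-1)·(-21)] + [(-1)·21 − (-19)·(-10)] + [(-19)·(-10) − 19·21]| = 788, so the area is 394.
Summing gcd(|Δx|,|Δy|) over the edges gives the boundary count: gcd(6,2) + gcd(1,9) + gcd(13,11) + gcd(18,31) + gcd(38,31) = 2+1+1+1+1 = 6.
By Pick's theorem A = I + B/2 − 1, so I = 394 − 6/2 + 1 = 392.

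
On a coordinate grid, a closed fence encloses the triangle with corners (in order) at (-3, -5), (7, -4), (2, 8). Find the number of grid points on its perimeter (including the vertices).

3

Summing gcd(|Δx|,|Δy|) over the edges gives the boundary count: gcd(10,1) + gcd(5,12) + gcd(5,13) = 1+1+1 = 3.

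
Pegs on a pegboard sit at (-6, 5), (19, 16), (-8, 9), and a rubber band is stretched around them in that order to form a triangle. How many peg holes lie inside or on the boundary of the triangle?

64

Using the shoelace formula, 2A = |((-6)·16 − 19·5) + (19·9 − (-8)·16) + ((-8)·5 − (-6)·9)| = 122, so the area is 61.
The number of boundary lattice points is Σ gcd(|Δx|,|Δy|) = gcd(25,11) + gcd(27,7) + gcd(2,4) = 1+1+2 = 4.
Pick's theorem gives I = A − B/2 + 1 = 61 − 4/2 + 1 = 60, so the closed region contains I + B = 60 + 4 = 64 lattice points.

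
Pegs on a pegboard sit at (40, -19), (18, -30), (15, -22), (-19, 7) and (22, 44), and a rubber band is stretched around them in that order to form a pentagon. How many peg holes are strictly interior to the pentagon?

2132

The shoelace formula gives twice the area as |(40·(-30) − 18·(-19)) + (18·(-22) − 15·(-30)) + (15·7 − (-19)·(-22)) + ((-19)·44 − 22·7) + (22·(-19) − 40·44)| = 4285, so the area is 2142.5.
The number of boundary lattice points is Σ gcd(|Δx|,|Δy|) = gcd(22,11) + gcd(3,8) + gcd(34,29) + gcd(41,37) + gcd(18,63) = 11+1+1+1+9 = 23.
Pick's theorem gives I = A − B/2 + 1 = 2142.5 − 23/2 + 1 = 2132.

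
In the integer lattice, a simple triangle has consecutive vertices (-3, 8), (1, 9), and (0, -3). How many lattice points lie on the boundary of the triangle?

3

The number of boundary lattice points is Σ gcd(|Δx|,|Δy|) = gcd(4,1) + gcd(1,12) + gcd(3,11) = 1+1+1 = 3.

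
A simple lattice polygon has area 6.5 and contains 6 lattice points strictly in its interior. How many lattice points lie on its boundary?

Pick's theorem gives A = I + B/2 − 1, so B = 2(A − I + 1) = 2(6.5 − 6 + 1) = 3.

3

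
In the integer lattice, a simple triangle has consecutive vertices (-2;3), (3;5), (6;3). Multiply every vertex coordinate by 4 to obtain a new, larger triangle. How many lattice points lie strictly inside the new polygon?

The shoelace formula gives twice the area as |((-2)·5 − 3·3) + (3·3 − 6·5) + (6·3 − (-2)·3)| = 16, so the area is 8.
Summing gcd(|Δx|,|Δy|) over the edges gives the boundary count: gcd(5,2) + gcd(3,2) + gcd(8,0) = 1+1+8 = 10.
Scaling by 4 multiplies the area by 4² = 16 (so the new area is 128) and multiplies the boundary lattice-point count by 4, giving 40.
By Pick's theorem, the interior count of the dilated polygon is 128 − 40/2 + 1 = 109.

109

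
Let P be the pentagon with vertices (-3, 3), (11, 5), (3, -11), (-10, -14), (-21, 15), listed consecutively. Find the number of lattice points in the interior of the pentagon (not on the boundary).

391

By the shoelace formula, twice the signed area is |((-3)·5 − 11·3) + (11·(-11) − 3·5) + (3·(-14) − (-10)·(-11)) + ((-10)·15 − (-21)·(-14)) + ((-21)·3 − (-3)·15)| = 798, so the area is 399.
Along each edge there are gcd(|Δx|,|Δy|)+1 lattice points, so counting each shared vertex once the boundary has gcd(14,2) + gcd(8,16) + gcd(13,3) + gcd(11,29) + gcd(18,12) = 2+8+1+1+6 = 18.
By Pick's theorem A = I + B/2 − 1, so I = 399 − 18/2 + 1 = 391.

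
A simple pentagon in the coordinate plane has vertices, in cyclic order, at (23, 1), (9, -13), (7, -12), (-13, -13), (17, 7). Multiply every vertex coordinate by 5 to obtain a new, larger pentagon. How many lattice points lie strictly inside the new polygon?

By the shoelace formula, twice the signed area is |(23·(-13) − 9·1) + (9·(-12) − 7·(-13)) + (7·(-13) − (-13)·(-12)) + ((-13)·7 − 17·(-13)) + (17·1 − 23·7)| = 586, so the area is 293.
The number of boundary lattice points is Σ gcd(|Δx|,|Δy|) = gcd(14,14) + gcd(2,1) + gcd(20,1) + gcd(30,20) + gcd(6,6) = 14+1+1+10+6 = 32.
Scaling by 5 multiplies the area by 5² = 25 (so the new area is 7325) and multiplies the boundary lattice-point count by 5, giving 160.
By Pick's theorem, the interior count of the dilated polygon is 7325 − 160/2 + 1 = 7246.

7246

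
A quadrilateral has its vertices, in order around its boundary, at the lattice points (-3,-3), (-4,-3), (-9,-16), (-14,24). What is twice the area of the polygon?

292

By the shoelace formula, twice the signed area is |((-3)·(-3) − (-4)·(-3)) + ((-4)·(-16) − (-9)·(-3)) + ((-9)·24 − (-14)·(-16)) + ((-14)·(-3) − (-3)·24)| = 292, so the area is 146.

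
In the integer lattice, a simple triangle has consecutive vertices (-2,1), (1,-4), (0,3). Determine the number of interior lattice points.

By the shoelace formula, twice the signed area is |((-2)·(-4) − 1·1) + (1·3 − 0·(-4)) + (0·1 − (-2)·3)| = 16, so the area is 8.
Along each edge there are gcd(|Δx|,|Δy|)+1 lattice points, so counting each shared vertex once the boundary has gcd(3,5) + gcd(1,7) + gcd(2,2) = 1+1+2 = 4.
Pick's theorem gives I = A − B/2 + 1 = 8 − 4/2 + 1 = 7.

7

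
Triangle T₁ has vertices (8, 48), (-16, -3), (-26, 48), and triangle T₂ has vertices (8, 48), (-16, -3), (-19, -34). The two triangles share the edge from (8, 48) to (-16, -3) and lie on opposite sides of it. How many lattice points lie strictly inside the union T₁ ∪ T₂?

1145

The union is the simple quadrilateral with vertices (8, 48), (-26, 48), (-16, -3), (-19, -34) in order.
Using the shoelace formula, 2A = |[8·48 − (-26)·48] + [(-26)·(-3) − (-16)·48] + [(-16)·(-34) − (-19)·(-3)] + [(-19)·48 − 8·(-34)]| = 2325, so the area is 1162.5.
Along each edge there are gcd(|Δx|,|Δy|)+1 lattice points, so counting each shared vertex once the boundary has gcd(34,0) + gcd(10,51) + gcd(3,31) + gcd(27,82) = 34+1+1+1 = 37.
By Pick's theorem I = A − B/2 + 1 = 1162.5 − 37/2 + 1 = 1145.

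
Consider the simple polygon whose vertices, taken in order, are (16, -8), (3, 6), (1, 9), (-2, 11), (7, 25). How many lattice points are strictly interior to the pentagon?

By the shoelace formula, twice the signed area is |[16·6 − 3·(-8)] + [3·9 − 1·6] + [1·11 − (-2)·9] + [(-2)·25 − 7·11] + [7·(-8) − 16·25]| = 413, so the area is 413/2.
The number of boundary lattice points is Σ gcd(|Δx|,|Δy|) = gcd(13,14) + gcd(2,3) + gcd(3,2) + gcd(9,14) + gcd(9,33) = 1+1+1+1+3 = 7.
By Pick's theorem A = I + B/2 − 1, so I = 413/2 − 7/2 + 1 = 204.

204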